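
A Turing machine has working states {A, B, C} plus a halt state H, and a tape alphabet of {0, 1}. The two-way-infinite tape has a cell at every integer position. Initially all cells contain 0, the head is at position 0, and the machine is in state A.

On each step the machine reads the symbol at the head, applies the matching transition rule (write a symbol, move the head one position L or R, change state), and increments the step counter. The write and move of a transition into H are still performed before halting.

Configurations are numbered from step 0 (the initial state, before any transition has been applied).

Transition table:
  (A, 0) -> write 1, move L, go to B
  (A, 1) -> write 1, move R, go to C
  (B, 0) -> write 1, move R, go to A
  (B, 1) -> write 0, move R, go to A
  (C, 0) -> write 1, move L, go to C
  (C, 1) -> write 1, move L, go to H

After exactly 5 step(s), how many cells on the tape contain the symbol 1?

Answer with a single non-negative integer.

Step 1: in state A at pos 0, read 0 -> (A,0)->write 1,move L,goto B. Now: state=B, head=-1, tape[-2..1]=0010 (head:  ^)
Step 2: in state B at pos -1, read 0 -> (B,0)->write 1,move R,goto A. Now: state=A, head=0, tape[-2..1]=0110 (head:   ^)
Step 3: in state A at pos 0, read 1 -> (A,1)->write 1,move R,goto C. Now: state=C, head=1, tape[-2..2]=01100 (head:    ^)
Step 4: in state C at pos 1, read 0 -> (C,0)->write 1,move L,goto C. Now: state=C, head=0, tape[-2..2]=01110 (head:   ^)
Step 5: in state C at pos 0, read 1 -> (C,1)->write 1,move L,goto H. Now: state=H, head=-1, tape[-2..2]=01110 (head:  ^)
Cells containing 1 after step 5: {-1, 0, 1} -> 3 cell(s)

Answer: 3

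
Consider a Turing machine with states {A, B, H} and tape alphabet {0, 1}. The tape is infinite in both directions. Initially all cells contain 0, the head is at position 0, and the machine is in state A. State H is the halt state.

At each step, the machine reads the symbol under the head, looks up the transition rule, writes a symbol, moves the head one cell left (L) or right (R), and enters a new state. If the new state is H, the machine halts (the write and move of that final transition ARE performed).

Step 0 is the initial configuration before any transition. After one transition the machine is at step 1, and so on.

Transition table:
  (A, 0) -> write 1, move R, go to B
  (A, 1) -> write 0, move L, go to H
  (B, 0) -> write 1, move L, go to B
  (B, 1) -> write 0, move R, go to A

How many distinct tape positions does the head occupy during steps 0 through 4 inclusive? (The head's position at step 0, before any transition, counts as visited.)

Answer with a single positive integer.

Answer: 2

Derivation:
Step 1: in state A at pos 0, read 0 -> (A,0)->write 1,move R,goto B. Now: state=B, head=1, tape[-1..2]=0100 (head:   ^)
Step 2: in state B at pos 1, read 0 -> (B,0)->write 1,move L,goto B. Now: state=B, head=0, tape[-1..2]=0110 (head:  ^)
Step 3: in state B at pos 0, read 1 -> (B,1)->write 0,move R,goto A. Now: state=A, head=1, tape[-1..2]=0010 (head:   ^)
Step 4: in state A at pos 1, read 1 -> (A,1)->write 0,move L,goto H. Now: state=H, head=0, tape[-1..2]=0000 (head:  ^)
Head positions at steps 0..4: starting at 0, distinct positions visited = {0, 1} -> 2 position(s)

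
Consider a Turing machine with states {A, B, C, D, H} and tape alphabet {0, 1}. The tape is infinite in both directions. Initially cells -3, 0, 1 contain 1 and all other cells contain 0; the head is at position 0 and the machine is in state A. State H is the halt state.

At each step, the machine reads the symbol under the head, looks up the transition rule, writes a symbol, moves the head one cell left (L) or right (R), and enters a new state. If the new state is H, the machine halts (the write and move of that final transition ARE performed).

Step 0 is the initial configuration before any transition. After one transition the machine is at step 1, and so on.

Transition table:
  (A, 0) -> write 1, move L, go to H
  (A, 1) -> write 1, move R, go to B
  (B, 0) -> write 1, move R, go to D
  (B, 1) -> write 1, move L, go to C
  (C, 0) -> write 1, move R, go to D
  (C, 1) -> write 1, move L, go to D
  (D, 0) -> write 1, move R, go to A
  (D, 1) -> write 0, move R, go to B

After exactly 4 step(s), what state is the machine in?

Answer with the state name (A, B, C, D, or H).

Step 1: in state A at pos 0, read 1 -> (A,1)->write 1,move R,goto B. Now: state=B, head=1, tape[-4..2]=0100110 (head:      ^)
Step 2: in state B at pos 1, read 1 -> (B,1)->write 1,move L,goto C. Now: state=C, head=0, tape[-4..2]=0100110 (head:     ^)
Step 3: in state C at pos 0, read 1 -> (C,1)->write 1,move L,goto D. Now: state=D, head=-1, tape[-4..2]=0100110 (head:    ^)
Step 4: in state D at pos -1, read 0 -> (D,0)->write 1,move R,goto A. Now: state=A, head=0, tape[-4..2]=0101110 (head:     ^)

Answer: A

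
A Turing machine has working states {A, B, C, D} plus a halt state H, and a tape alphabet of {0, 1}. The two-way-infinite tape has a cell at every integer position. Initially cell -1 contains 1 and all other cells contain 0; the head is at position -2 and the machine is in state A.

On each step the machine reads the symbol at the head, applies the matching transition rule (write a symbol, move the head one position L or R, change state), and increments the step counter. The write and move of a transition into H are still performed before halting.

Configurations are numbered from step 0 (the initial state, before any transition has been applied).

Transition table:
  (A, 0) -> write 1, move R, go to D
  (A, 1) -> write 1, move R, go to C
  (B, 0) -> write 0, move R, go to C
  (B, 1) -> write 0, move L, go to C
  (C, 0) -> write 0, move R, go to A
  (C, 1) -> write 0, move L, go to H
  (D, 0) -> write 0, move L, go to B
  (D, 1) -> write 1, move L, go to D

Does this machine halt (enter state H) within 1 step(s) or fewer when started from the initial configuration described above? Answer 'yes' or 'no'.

Answer: no

Derivation:
Step 1: in state A at pos -2, read 0 -> (A,0)->write 1,move R,goto D. Now: state=D, head=-1, tape[-3..0]=0110 (head:   ^)
After 1 step(s): state = D (not H) -> not halted within 1 -> no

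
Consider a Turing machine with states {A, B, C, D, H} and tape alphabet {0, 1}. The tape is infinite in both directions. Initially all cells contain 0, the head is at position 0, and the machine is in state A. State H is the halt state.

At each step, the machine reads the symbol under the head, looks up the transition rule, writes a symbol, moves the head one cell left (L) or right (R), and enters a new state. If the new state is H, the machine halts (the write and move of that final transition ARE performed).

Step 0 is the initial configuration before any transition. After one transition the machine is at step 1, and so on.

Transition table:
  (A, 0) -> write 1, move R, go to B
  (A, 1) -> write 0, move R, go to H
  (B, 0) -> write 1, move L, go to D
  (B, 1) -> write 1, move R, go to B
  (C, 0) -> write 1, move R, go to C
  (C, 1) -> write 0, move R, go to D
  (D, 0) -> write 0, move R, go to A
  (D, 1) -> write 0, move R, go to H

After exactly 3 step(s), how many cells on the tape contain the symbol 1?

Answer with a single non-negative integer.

Step 1: in state A at pos 0, read 0 -> (A,0)->write 1,move R,goto B. Now: state=B, head=1, tape[-1..2]=0100 (head:   ^)
Step 2: in state B at pos 1, read 0 -> (B,0)->write 1,move L,goto D. Now: state=D, head=0, tape[-1..2]=0110 (head:  ^)
Step 3: in state D at pos 0, read 1 -> (D,1)->write 0,move R,goto H. Now: state=H, head=1, tape[-1..2]=0010 (head:   ^)
Cells containing 1 after step 3: {1} -> 1 cell(s)

Answer: 1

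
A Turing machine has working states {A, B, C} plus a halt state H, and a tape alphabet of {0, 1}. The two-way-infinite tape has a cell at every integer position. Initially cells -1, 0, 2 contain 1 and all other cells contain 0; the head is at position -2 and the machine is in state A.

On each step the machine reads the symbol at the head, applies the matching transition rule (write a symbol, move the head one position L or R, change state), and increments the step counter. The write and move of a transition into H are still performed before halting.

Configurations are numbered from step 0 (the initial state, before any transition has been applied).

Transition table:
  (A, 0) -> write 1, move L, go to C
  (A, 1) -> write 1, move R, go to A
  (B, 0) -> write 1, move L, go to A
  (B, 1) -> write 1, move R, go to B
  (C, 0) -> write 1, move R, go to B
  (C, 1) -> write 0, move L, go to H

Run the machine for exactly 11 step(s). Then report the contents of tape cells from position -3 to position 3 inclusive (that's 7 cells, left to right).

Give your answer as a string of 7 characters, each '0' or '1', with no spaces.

Step 1: in state A at pos -2, read 0 -> (A,0)->write 1,move L,goto C. Now: state=C, head=-3, tape[-4..3]=00111010 (head:  ^)
Step 2: in state C at pos -3, read 0 -> (C,0)->write 1,move R,goto B. Now: state=B, head=-2, tape[-4..3]=01111010 (head:   ^)
Step 3: in state B at pos -2, read 1 -> (B,1)->write 1,move R,goto B. Now: state=B, head=-1, tape[-4..3]=01111010 (head:    ^)
Step 4: in state B at pos -1, read 1 -> (B,1)->write 1,move R,goto B. Now: state=B, head=0, tape[-4..3]=01111010 (head:     ^)
Step 5: in state B at pos 0, read 1 -> (B,1)->write 1,move R,goto B. Now: state=B, head=1, tape[-4..3]=01111010 (head:      ^)
Step 6: in state B at pos 1, read 0 -> (B,0)->write 1,move L,goto A. Now: state=A, head=0, tape[-4..3]=01111110 (head:     ^)
Step 7: in state A at pos 0, read 1 -> (A,1)->write 1,move R,goto A. Now: state=A, head=1, tape[-4..3]=01111110 (head:      ^)
Step 8: in state A at pos 1, read 1 -> (A,1)->write 1,move R,goto A. Now: state=A, head=2, tape[-4..3]=01111110 (head:       ^)
Step 9: in state A at pos 2, read 1 -> (A,1)->write 1,move R,goto A. Now: state=A, head=3, tape[-4..4]=011111100 (head:        ^)
Step 10: in state A at pos 3, read 0 -> (A,0)->write 1,move L,goto C. Now: state=C, head=2, tape[-4..4]=011111110 (head:       ^)
Step 11: in state C at pos 2, read 1 -> (C,1)->write 0,move L,goto H. Now: state=H, head=1, tape[-4..4]=011111010 (head:      ^)

Answer: 1111101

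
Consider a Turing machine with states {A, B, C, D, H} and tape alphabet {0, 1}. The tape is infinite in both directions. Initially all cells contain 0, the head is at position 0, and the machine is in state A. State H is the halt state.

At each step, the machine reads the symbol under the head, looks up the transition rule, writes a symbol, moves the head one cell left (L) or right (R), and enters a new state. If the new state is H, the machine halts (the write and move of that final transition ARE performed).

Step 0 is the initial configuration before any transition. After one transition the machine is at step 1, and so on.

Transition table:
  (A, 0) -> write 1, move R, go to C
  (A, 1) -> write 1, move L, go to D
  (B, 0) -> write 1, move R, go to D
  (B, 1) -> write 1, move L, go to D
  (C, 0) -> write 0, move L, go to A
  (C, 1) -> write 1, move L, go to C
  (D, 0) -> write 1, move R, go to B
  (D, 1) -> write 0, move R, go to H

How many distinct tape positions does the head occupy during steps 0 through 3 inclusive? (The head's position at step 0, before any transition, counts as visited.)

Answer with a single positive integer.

Answer: 3

Derivation:
Step 1: in state A at pos 0, read 0 -> (A,0)->write 1,move R,goto C. Now: state=C, head=1, tape[-1..2]=0100 (head:   ^)
Step 2: in state C at pos 1, read 0 -> (C,0)->write 0,move L,goto A. Now: state=A, head=0, tape[-1..2]=0100 (head:  ^)
Step 3: in state A at pos 0, read 1 -> (A,1)->write 1,move L,goto D. Now: state=D, head=-1, tape[-2..2]=00100 (head:  ^)
Head positions at steps 0..3: starting at 0, distinct positions visited = {-1, 0, 1} -> 3 position(s)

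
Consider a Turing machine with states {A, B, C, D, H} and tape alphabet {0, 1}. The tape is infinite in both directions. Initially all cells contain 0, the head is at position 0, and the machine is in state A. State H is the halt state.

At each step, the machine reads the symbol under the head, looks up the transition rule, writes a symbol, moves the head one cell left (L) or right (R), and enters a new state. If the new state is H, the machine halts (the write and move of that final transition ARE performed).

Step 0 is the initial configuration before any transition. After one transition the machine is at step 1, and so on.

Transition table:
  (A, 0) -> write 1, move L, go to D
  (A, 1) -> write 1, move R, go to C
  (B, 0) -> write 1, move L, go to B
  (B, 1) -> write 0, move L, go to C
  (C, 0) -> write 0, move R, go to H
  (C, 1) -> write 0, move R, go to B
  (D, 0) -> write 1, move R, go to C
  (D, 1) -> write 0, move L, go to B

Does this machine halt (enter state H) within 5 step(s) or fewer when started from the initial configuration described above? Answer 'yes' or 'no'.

Step 1: in state A at pos 0, read 0 -> (A,0)->write 1,move L,goto D. Now: state=D, head=-1, tape[-2..1]=0010 (head:  ^)
Step 2: in state D at pos -1, read 0 -> (D,0)->write 1,move R,goto C. Now: state=C, head=0, tape[-2..1]=0110 (head:   ^)
Step 3: in state C at pos 0, read 1 -> (C,1)->write 0,move R,goto B. Now: state=B, head=1, tape[-2..2]=01000 (head:    ^)
Step 4: in state B at pos 1, read 0 -> (B,0)->write 1,move L,goto B. Now: state=B, head=0, tape[-2..2]=01010 (head:   ^)
Step 5: in state B at pos 0, read 0 -> (B,0)->write 1,move L,goto B. Now: state=B, head=-1, tape[-2..2]=01110 (head:  ^)
After 5 step(s): state = B (not H) -> not halted within 5 -> no

Answer: no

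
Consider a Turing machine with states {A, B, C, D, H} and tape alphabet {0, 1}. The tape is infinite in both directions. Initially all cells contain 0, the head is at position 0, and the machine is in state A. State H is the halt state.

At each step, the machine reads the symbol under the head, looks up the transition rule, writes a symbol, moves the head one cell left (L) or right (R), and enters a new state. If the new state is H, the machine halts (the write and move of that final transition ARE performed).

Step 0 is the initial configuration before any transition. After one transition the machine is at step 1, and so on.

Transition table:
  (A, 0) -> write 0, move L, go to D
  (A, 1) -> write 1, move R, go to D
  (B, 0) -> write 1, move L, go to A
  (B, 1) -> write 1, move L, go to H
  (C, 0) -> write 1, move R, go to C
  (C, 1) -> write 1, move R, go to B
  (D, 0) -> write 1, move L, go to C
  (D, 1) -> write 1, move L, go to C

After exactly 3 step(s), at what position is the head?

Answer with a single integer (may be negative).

Answer: -1

Derivation:
Step 1: in state A at pos 0, read 0 -> (A,0)->write 0,move L,goto D. Now: state=D, head=-1, tape[-2..1]=0000 (head:  ^)
Step 2: in state D at pos -1, read 0 -> (D,0)->write 1,move L,goto C. Now: state=C, head=-2, tape[-3..1]=00100 (head:  ^)
Step 3: in state C at pos -2, read 0 -> (C,0)->write 1,move R,goto C. Now: state=C, head=-1, tape[-3..1]=01100 (head:   ^)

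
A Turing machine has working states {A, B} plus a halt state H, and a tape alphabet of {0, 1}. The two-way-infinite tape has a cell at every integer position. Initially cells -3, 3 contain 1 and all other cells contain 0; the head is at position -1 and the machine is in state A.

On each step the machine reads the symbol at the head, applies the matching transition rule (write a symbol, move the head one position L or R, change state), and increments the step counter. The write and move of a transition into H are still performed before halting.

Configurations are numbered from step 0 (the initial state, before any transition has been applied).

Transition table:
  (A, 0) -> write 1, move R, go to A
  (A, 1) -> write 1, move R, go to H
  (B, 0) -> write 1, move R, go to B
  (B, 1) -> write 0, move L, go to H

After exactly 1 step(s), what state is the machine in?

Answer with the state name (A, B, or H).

Answer: A

Derivation:
Step 1: in state A at pos -1, read 0 -> (A,0)->write 1,move R,goto A. Now: state=A, head=0, tape[-4..4]=010100010 (head:     ^)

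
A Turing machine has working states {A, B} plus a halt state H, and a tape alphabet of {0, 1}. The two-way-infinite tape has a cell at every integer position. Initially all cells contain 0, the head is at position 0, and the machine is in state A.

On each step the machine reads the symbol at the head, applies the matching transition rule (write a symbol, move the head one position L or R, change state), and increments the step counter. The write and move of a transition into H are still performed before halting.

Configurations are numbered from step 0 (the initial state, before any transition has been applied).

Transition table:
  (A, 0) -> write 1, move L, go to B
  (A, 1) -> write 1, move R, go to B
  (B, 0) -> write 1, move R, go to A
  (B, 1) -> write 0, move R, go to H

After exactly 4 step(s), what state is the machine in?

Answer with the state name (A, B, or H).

Answer: A

Derivation:
Step 1: in state A at pos 0, read 0 -> (A,0)->write 1,move L,goto B. Now: state=B, head=-1, tape[-2..1]=0010 (head:  ^)
Step 2: in state B at pos -1, read 0 -> (B,0)->write 1,move R,goto A. Now: state=A, head=0, tape[-2..1]=0110 (head:   ^)
Step 3: in state A at pos 0, read 1 -> (A,1)->write 1,move R,goto B. Now: state=B, head=1, tape[-2..2]=01100 (head:    ^)
Step 4: in state B at pos 1, read 0 -> (B,0)->write 1,move R,goto A. Now: state=A, head=2, tape[-2..3]=011100 (head:     ^)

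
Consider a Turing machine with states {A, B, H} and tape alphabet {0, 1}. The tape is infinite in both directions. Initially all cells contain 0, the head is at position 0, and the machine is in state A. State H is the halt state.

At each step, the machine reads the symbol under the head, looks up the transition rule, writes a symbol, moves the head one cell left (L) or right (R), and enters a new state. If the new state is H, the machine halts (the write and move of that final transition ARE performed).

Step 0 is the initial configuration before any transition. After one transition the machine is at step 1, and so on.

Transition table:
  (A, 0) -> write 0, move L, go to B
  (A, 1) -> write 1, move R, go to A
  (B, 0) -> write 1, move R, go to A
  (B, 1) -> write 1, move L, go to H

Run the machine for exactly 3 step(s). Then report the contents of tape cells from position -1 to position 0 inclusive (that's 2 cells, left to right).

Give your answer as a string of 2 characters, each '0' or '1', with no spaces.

Answer: 10

Derivation:
Step 1: in state A at pos 0, read 0 -> (A,0)->write 0,move L,goto B. Now: state=B, head=-1, tape[-2..1]=0000 (head:  ^)
Step 2: in state B at pos -1, read 0 -> (B,0)->write 1,move R,goto A. Now: state=A, head=0, tape[-2..1]=0100 (head:   ^)
Step 3: in state A at pos 0, read 0 -> (A,0)->write 0,move L,goto B. Now: state=B, head=-1, tape[-2..1]=0100 (head:  ^)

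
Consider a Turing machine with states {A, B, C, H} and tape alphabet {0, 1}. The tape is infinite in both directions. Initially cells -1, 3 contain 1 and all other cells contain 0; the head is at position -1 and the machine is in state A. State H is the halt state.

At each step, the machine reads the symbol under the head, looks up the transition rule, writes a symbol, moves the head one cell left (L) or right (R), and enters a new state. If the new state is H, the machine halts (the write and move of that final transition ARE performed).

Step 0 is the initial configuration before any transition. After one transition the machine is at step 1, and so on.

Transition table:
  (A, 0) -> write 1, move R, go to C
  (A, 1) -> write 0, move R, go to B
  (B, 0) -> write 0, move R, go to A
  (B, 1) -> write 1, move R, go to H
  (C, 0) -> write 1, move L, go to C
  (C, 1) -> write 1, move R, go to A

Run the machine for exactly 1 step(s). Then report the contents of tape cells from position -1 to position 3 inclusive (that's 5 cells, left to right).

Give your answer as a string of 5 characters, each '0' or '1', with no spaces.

Step 1: in state A at pos -1, read 1 -> (A,1)->write 0,move R,goto B. Now: state=B, head=0, tape[-2..4]=0000010 (head:   ^)

Answer: 00001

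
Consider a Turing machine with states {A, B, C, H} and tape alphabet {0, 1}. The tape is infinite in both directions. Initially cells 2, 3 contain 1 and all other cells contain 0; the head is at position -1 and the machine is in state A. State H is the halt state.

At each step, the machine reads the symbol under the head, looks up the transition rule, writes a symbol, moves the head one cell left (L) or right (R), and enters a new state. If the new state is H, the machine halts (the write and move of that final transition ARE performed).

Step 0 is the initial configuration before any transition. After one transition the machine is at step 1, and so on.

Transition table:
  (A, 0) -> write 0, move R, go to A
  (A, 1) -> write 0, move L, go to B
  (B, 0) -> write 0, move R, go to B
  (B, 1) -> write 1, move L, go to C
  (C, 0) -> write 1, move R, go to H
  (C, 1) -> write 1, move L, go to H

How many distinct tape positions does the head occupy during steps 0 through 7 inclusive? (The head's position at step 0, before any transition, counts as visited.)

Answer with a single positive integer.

Step 1: in state A at pos -1, read 0 -> (A,0)->write 0,move R,goto A. Now: state=A, head=0, tape[-2..4]=0000110 (head:   ^)
Step 2: in state A at pos 0, read 0 -> (A,0)->write 0,move R,goto A. Now: state=A, head=1, tape[-2..4]=0000110 (head:    ^)
Step 3: in state A at pos 1, read 0 -> (A,0)->write 0,move R,goto A. Now: state=A, head=2, tape[-2..4]=0000110 (head:     ^)
Step 4: in state A at pos 2, read 1 -> (A,1)->write 0,move L,goto B. Now: state=B, head=1, tape[-2..4]=0000010 (head:    ^)
Step 5: in state B at pos 1, read 0 -> (B,0)->write 0,move R,goto B. Now: state=B, head=2, tape[-2..4]=0000010 (head:     ^)
Step 6: in state B at pos 2, read 0 -> (B,0)->write 0,move R,goto B. Now: state=B, head=3, tape[-2..4]=0000010 (head:      ^)
Step 7: in state B at pos 3, read 1 -> (B,1)->write 1,move L,goto C. Now: state=C, head=2, tape[-2..4]=0000010 (head:     ^)
Head positions at steps 0..7: starting at -1, distinct positions visited = {-1, 0, 1, 2, 3} -> 5 position(s)

Answer: 5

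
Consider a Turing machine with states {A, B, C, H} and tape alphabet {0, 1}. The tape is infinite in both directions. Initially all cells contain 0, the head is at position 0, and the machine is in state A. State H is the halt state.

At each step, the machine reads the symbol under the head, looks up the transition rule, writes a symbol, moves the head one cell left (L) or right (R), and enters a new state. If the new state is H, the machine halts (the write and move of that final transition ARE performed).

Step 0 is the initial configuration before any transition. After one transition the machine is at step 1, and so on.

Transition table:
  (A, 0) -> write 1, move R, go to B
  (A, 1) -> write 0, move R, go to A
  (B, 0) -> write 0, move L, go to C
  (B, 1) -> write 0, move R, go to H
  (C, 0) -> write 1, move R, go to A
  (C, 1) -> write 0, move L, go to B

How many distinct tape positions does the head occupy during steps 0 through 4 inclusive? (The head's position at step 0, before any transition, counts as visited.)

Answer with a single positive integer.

Answer: 4

Derivation:
Step 1: in state A at pos 0, read 0 -> (A,0)->write 1,move R,goto B. Now: state=B, head=1, tape[-1..2]=0100 (head:   ^)
Step 2: in state B at pos 1, read 0 -> (B,0)->write 0,move L,goto C. Now: state=C, head=0, tape[-1..2]=0100 (head:  ^)
Step 3: in state C at pos 0, read 1 -> (C,1)->write 0,move L,goto B. Now: state=B, head=-1, tape[-2..2]=00000 (head:  ^)
Step 4: in state B at pos -1, read 0 -> (B,0)->write 0,move L,goto C. Now: state=C, head=-2, tape[-3..2]=000000 (head:  ^)
Head positions at steps 0..4: starting at 0, distinct positions visited = {-2, -1, 0, 1} -> 4 position(s)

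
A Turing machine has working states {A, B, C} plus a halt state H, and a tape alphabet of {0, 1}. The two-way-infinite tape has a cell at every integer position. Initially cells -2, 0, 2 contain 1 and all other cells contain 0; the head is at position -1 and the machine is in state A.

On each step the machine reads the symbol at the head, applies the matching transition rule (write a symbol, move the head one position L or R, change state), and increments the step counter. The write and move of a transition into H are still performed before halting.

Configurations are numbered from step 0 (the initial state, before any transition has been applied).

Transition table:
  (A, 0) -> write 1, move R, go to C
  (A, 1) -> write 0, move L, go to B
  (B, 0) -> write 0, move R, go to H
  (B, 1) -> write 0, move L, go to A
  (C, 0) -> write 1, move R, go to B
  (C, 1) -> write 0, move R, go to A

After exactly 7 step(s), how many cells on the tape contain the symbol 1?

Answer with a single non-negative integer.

Answer: 5

Derivation:
Step 1: in state A at pos -1, read 0 -> (A,0)->write 1,move R,goto C. Now: state=C, head=0, tape[-3..3]=0111010 (head:    ^)
Step 2: in state C at pos 0, read 1 -> (C,1)->write 0,move R,goto A. Now: state=A, head=1, tape[-3..3]=0110010 (head:     ^)
Step 3: in state A at pos 1, read 0 -> (A,0)->write 1,move R,goto C. Now: state=C, head=2, tape[-3..3]=0110110 (head:      ^)
Step 4: in state C at pos 2, read 1 -> (C,1)->write 0,move R,goto A. Now: state=A, head=3, tape[-3..4]=01101000 (head:       ^)
Step 5: in state A at pos 3, read 0 -> (A,0)->write 1,move R,goto C. Now: state=C, head=4, tape[-3..5]=011010100 (head:        ^)
Step 6: in state C at pos 4, read 0 -> (C,0)->write 1,move R,goto B. Now: state=B, head=5, tape[-3..6]=0110101100 (head:         ^)
Step 7: in state B at pos 5, read 0 -> (B,0)->write 0,move R,goto H. Now: state=H, head=6, tape[-3..7]=01101011000 (head:          ^)
Cells containing 1 after step 7: {-2, -1, 1, 3, 4} -> 5 cell(s)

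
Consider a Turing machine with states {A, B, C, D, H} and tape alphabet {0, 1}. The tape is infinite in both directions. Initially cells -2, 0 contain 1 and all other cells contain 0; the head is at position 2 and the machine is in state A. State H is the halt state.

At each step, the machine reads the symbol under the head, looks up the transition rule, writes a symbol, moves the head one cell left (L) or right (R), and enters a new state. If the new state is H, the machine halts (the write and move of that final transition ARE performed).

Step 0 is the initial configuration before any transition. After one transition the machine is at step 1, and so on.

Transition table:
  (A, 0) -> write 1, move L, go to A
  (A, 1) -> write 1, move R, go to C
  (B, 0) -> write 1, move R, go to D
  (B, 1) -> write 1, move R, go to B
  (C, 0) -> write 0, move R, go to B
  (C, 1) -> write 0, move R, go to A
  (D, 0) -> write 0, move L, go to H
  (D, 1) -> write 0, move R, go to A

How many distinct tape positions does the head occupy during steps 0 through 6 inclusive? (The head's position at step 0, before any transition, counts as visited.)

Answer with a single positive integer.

Step 1: in state A at pos 2, read 0 -> (A,0)->write 1,move L,goto A. Now: state=A, head=1, tape[-3..3]=0101010 (head:     ^)
Step 2: in state A at pos 1, read 0 -> (A,0)->write 1,move L,goto A. Now: state=A, head=0, tape[-3..3]=0101110 (head:    ^)
Step 3: in state A at pos 0, read 1 -> (A,1)->write 1,move R,goto C. Now: state=C, head=1, tape[-3..3]=0101110 (head:     ^)
Step 4: in state C at pos 1, read 1 -> (C,1)->write 0,move R,goto A. Now: state=A, head=2, tape[-3..3]=0101010 (head:      ^)
Step 5: in state A at pos 2, read 1 -> (A,1)->write 1,move R,goto C. Now: state=C, head=3, tape[-3..4]=01010100 (head:       ^)
Step 6: in state C at pos 3, read 0 -> (C,0)->write 0,move R,goto B. Now: state=B, head=4, tape[-3..5]=010101000 (head:        ^)
Head positions at steps 0..6: starting at 2, distinct positions visited = {0, 1, 2, 3, 4} -> 5 position(s)

Answer: 5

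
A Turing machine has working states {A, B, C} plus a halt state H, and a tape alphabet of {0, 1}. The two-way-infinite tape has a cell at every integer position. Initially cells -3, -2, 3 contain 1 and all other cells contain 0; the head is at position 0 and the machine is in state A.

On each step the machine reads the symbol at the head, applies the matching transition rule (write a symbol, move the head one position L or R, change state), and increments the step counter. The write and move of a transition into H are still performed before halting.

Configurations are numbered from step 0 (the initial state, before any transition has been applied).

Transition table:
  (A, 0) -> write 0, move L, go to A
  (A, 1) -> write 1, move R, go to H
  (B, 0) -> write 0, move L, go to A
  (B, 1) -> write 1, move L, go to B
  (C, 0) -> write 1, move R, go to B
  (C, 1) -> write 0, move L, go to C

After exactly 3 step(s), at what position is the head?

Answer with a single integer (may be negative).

Answer: -1

Derivation:
Step 1: in state A at pos 0, read 0 -> (A,0)->write 0,move L,goto A. Now: state=A, head=-1, tape[-4..4]=011000010 (head:    ^)
Step 2: in state A at pos -1, read 0 -> (A,0)->write 0,move L,goto A. Now: state=A, head=-2, tape[-4..4]=011000010 (head:   ^)
Step 3: in state A at pos -2, read 1 -> (A,1)->write 1,move R,goto H. Now: state=H, head=-1, tape[-4..4]=011000010 (head:    ^)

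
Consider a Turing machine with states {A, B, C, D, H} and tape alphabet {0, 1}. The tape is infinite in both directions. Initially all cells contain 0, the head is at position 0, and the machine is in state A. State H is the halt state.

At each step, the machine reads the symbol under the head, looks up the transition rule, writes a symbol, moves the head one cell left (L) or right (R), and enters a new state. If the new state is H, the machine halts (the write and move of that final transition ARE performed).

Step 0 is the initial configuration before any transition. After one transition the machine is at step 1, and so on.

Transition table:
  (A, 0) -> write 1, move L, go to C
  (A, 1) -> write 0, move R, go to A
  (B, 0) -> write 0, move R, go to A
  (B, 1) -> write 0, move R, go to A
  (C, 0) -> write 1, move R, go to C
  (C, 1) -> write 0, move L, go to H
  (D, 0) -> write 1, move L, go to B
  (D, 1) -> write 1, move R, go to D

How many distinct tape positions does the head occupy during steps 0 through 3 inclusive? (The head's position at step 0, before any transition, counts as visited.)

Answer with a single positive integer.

Step 1: in state A at pos 0, read 0 -> (A,0)->write 1,move L,goto C. Now: state=C, head=-1, tape[-2..1]=0010 (head:  ^)
Step 2: in state C at pos -1, read 0 -> (C,0)->write 1,move R,goto C. Now: state=C, head=0, tape[-2..1]=0110 (head:   ^)
Step 3: in state C at pos 0, read 1 -> (C,1)->write 0,move L,goto H. Now: state=H, head=-1, tape[-2..1]=0100 (head:  ^)
Head positions at steps 0..3: starting at 0, distinct positions visited = {-1, 0} -> 2 position(s)

Answer: 2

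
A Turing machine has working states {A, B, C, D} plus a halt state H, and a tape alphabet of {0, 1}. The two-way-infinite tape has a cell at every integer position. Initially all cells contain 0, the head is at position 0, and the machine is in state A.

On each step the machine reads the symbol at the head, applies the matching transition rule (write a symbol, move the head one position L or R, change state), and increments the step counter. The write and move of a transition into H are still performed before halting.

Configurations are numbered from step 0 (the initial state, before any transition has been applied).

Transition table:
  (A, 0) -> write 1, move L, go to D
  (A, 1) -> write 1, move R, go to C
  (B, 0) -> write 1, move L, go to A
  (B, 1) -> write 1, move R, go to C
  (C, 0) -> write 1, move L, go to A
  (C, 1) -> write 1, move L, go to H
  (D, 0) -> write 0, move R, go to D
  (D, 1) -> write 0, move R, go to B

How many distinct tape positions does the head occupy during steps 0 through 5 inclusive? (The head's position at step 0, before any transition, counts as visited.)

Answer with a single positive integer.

Answer: 3

Derivation:
Step 1: in state A at pos 0, read 0 -> (A,0)->write 1,move L,goto D. Now: state=D, head=-1, tape[-2..1]=0010 (head:  ^)
Step 2: in state D at pos -1, read 0 -> (D,0)->write 0,move R,goto D. Now: state=D, head=0, tape[-2..1]=0010 (head:   ^)
Step 3: in state D at pos 0, read 1 -> (D,1)->write 0,move R,goto B. Now: state=B, head=1, tape[-2..2]=00000 (head:    ^)
Step 4: in state B at pos 1, read 0 -> (B,0)->write 1,move L,goto A. Now: state=A, head=0, tape[-2..2]=00010 (head:   ^)
Step 5: in state A at pos 0, read 0 -> (A,0)->write 1,move L,goto D. Now: state=D, head=-1, tape[-2..2]=00110 (head:  ^)
Head positions at steps 0..5: starting at 0, distinct positions visited = {-1, 0, 1} -> 3 position(s)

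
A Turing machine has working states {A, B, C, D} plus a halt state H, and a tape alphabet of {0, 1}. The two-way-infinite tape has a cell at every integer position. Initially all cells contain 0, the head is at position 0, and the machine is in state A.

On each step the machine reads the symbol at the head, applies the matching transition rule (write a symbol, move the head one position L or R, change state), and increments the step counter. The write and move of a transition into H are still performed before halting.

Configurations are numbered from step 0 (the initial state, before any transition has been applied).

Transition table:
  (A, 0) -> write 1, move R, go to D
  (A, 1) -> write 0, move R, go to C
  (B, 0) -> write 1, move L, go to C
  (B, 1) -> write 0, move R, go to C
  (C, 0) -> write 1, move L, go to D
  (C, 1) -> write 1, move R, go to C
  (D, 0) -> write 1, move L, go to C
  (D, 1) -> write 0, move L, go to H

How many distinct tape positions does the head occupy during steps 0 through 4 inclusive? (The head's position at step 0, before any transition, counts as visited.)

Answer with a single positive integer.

Answer: 3

Derivation:
Step 1: in state A at pos 0, read 0 -> (A,0)->write 1,move R,goto D. Now: state=D, head=1, tape[-1..2]=0100 (head:   ^)
Step 2: in state D at pos 1, read 0 -> (D,0)->write 1,move L,goto C. Now: state=C, head=0, tape[-1..2]=0110 (head:  ^)
Step 3: in state C at pos 0, read 1 -> (C,1)->write 1,move R,goto C. Now: state=C, head=1, tape[-1..2]=0110 (head:   ^)
Step 4: in state C at pos 1, read 1 -> (C,1)->write 1,move R,goto C. Now: state=C, head=2, tape[-1..3]=01100 (head:    ^)
Head positions at steps 0..4: starting at 0, distinct positions visited = {0, 1, 2} -> 3 position(s)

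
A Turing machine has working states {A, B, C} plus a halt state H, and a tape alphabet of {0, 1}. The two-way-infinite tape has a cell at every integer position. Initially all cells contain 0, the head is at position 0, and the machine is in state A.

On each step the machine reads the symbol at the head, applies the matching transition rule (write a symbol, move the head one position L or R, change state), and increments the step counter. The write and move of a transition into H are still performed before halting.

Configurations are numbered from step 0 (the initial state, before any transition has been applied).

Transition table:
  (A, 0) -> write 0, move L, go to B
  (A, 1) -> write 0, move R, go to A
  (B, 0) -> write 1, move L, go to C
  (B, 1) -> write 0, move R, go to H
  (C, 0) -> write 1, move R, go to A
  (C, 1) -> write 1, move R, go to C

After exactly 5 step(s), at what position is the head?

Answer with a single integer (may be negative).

Answer: -1

Derivation:
Step 1: in state A at pos 0, read 0 -> (A,0)->write 0,move L,goto B. Now: state=B, head=-1, tape[-2..1]=0000 (head:  ^)
Step 2: in state B at pos -1, read 0 -> (B,0)->write 1,move L,goto C. Now: state=C, head=-2, tape[-3..1]=00100 (head:  ^)
Step 3: in state C at pos -2, read 0 -> (C,0)->write 1,move R,goto A. Now: state=A, head=-1, tape[-3..1]=01100 (head:   ^)
Step 4: in state A at pos -1, read 1 -> (A,1)->write 0,move R,goto A. Now: state=A, head=0, tape[-3..1]=01000 (head:    ^)
Step 5: in state A at pos 0, read 0 -> (A,0)->write 0,move L,goto B. Now: state=B, head=-1, tape[-3..1]=01000 (head:   ^)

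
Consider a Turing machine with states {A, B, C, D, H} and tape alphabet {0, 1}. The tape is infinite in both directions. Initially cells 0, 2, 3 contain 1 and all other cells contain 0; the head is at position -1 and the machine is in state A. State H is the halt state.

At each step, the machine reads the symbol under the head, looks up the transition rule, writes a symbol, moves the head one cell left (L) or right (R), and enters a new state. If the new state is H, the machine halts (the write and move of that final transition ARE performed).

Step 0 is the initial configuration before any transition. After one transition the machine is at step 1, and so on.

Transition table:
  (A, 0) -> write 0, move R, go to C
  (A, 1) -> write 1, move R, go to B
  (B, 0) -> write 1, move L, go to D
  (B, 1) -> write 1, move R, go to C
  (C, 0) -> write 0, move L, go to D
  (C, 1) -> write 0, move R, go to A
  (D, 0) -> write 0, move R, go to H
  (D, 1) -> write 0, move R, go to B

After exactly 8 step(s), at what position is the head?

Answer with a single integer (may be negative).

Answer: 5

Derivation:
Step 1: in state A at pos -1, read 0 -> (A,0)->write 0,move R,goto C. Now: state=C, head=0, tape[-2..4]=0010110 (head:   ^)
Step 2: in state C at pos 0, read 1 -> (C,1)->write 0,move R,goto A. Now: state=A, head=1, tape[-2..4]=0000110 (head:    ^)
Step 3: in state A at pos 1, read 0 -> (A,0)->write 0,move R,goto C. Now: state=C, head=2, tape[-2..4]=0000110 (head:     ^)
Step 4: in state C at pos 2, read 1 -> (C,1)->write 0,move R,goto A. Now: state=A, head=3, tape[-2..4]=0000010 (head:      ^)
Step 5: in state A at pos 3, read 1 -> (A,1)->write 1,move R,goto B. Now: state=B, head=4, tape[-2..5]=00000100 (head:       ^)
Step 6: in state B at pos 4, read 0 -> (B,0)->write 1,move L,goto D. Now: state=D, head=3, tape[-2..5]=00000110 (head:      ^)
Step 7: in state D at pos 3, read 1 -> (D,1)->write 0,move R,goto B. Now: state=B, head=4, tape[-2..5]=00000010 (head:       ^)
Step 8: in state B at pos 4, read 1 -> (B,1)->write 1,move R,goto C. Now: state=C, head=5, tape[-2..6]=000000100 (head:        ^)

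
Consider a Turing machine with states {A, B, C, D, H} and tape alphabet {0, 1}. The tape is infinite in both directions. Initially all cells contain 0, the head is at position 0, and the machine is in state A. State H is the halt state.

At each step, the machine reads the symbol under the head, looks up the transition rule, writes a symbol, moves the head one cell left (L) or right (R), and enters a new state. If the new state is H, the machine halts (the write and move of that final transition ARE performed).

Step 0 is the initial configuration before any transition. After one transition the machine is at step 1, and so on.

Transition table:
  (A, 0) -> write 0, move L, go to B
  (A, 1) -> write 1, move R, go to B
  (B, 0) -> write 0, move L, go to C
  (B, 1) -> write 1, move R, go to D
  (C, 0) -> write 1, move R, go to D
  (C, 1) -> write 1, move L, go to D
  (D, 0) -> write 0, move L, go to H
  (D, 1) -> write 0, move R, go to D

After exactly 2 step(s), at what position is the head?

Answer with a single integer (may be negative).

Step 1: in state A at pos 0, read 0 -> (A,0)->write 0,move L,goto B. Now: state=B, head=-1, tape[-2..1]=0000 (head:  ^)
Step 2: in state B at pos -1, read 0 -> (B,0)->write 0,move L,goto C. Now: state=C, head=-2, tape[-3..1]=00000 (head:  ^)

Answer: -2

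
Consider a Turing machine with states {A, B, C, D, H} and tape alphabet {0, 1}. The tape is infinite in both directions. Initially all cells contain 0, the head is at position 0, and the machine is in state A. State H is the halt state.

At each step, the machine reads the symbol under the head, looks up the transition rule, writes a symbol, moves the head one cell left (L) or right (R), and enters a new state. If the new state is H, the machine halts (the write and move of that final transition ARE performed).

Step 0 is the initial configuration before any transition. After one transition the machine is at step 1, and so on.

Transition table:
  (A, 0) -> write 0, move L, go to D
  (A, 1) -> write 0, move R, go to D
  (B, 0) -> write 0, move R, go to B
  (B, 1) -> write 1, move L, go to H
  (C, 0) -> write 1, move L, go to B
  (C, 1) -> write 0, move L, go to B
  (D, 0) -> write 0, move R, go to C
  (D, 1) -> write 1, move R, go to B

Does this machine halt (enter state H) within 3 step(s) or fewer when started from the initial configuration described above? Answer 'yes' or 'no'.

Step 1: in state A at pos 0, read 0 -> (A,0)->write 0,move L,goto D. Now: state=D, head=-1, tape[-2..1]=0000 (head:  ^)
Step 2: in state D at pos -1, read 0 -> (D,0)->write 0,move R,goto C. Now: state=C, head=0, tape[-2..1]=0000 (head:   ^)
Step 3: in state C at pos 0, read 0 -> (C,0)->write 1,move L,goto B. Now: state=B, head=-1, tape[-2..1]=0010 (head:  ^)
After 3 step(s): state = B (not H) -> not halted within 3 -> no

Answer: no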